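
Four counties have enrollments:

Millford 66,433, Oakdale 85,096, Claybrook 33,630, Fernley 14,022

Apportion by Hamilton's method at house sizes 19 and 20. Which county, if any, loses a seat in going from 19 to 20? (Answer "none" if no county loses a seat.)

Fernley

At 19 seats: Millford 6, Oakdale 8, Claybrook 3, Fernley 2.
At 20 seats: Millford 7, Oakdale 9, Claybrook 3, Fernley 1.
Fernley drops from 2 to 1.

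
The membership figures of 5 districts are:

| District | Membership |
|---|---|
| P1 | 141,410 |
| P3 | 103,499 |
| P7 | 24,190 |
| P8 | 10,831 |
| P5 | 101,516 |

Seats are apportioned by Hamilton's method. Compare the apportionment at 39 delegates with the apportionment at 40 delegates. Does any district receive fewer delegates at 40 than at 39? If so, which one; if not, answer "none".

At 39 seats: P1 14, P3 11, P7 3, P8 1, P5 10.
At 40 seats: P1 15, P3 11, P7 2, P8 1, P5 11.
P7 drops from 3 to 2.

P7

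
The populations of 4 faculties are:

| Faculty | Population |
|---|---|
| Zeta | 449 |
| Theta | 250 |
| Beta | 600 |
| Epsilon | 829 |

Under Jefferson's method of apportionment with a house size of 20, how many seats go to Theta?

2

Standard divisor 2128/20 ≈ 106.4; standard quotas: Zeta 4.220, Theta 2.350, Beta 5.639, Epsilon 7.791.
Rounding down gives 4, 2, 5, 7 = 18 seats, so the divisor must be adjusted.
With modified divisor 96: modified quotas Zeta 4.677, Theta 2.604, Beta 6.250, Epsilon 8.635.
Rounding down: Zeta 4, Theta 2, Beta 6, Epsilon 8 (total 20).
Theta receives 2.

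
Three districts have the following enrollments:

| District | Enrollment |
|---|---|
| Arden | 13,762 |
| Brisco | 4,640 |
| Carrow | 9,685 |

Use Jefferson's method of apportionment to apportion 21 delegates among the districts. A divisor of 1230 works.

Arden: 11; Brisco: 3; Carrow: 7

With modified divisor 1230: modified quotas Arden 11.189, Brisco 3.772, Carrow 7.874.
Rounding down: Arden 11, Brisco 3, Carrow 7 (total 21).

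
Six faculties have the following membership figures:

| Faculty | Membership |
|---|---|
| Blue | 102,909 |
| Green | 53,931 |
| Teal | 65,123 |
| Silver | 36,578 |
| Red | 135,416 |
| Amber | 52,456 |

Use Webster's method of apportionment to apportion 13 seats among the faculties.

Standard divisor 446413/13 ≈ 34339.462; standard quotas: Blue 2.997, Green 1.571, Teal 1.896, Silver 1.065, Red 3.943, Amber 1.528.
Rounding to the nearest integer gives 3, 2, 2, 1, 4, 2 = 14 seats, so the divisor must be adjusted.
With modified divisor 35460: modified quotas Blue 2.902, Green 1.521, Teal 1.837, Silver 1.032, Red 3.819, Amber 1.479.
Rounding to the nearest integer: Blue 3, Green 2, Teal 2, Silver 1, Red 4, Amber 1 (total 13).

Blue 3, Green 2, Teal 2, Silver 1, Red 4, Amber 1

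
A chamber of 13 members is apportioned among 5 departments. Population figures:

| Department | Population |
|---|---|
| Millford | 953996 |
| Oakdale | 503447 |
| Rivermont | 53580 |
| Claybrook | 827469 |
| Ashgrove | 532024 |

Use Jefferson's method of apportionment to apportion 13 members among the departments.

Standard divisor 2870516/13 ≈ 220808.923; standard quotas: Millford 4.320, Oakdale 2.280, Rivermont 0.243, Claybrook 3.747, Ashgrove 2.409.
Rounding down gives 4, 2, 0, 3, 2 = 11 seats, so the divisor must be adjusted.
With modified divisor 184100: modified quotas Millford 5.182, Oakdale 2.735, Rivermont 0.291, Claybrook 4.495, Ashgrove 2.890.
Rounding down: Millford 5, Oakdale 2, Rivermont 0, Claybrook 4, Ashgrove 2 (total 13).

Millford 5, Oakdale 2, Rivermont 0, Claybrook 4, Ashgrove 2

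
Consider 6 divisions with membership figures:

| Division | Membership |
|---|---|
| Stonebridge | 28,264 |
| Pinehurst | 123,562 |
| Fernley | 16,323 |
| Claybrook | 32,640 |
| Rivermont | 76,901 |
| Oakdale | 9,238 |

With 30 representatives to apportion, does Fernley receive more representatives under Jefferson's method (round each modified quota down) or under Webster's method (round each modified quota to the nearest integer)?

Jefferson: Stonebridge 3, Pinehurst 14, Fernley 1, Claybrook 3, Rivermont 8, Oakdale 1.
Webster: Stonebridge 3, Pinehurst 13, Fernley 2, Claybrook 3, Rivermont 8, Oakdale 1.
Fernley gets 1 under Jefferson and 2 under Webster.

Webster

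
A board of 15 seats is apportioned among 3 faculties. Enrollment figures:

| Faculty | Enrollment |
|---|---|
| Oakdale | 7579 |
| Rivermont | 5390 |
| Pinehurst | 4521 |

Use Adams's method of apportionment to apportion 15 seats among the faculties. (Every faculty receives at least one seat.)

Oakdale 6; Rivermont 5; Pinehurst 4

Standard divisor 17490/15 ≈ 1166; standard quotas: Oakdale 6.500, Rivermont 4.623, Pinehurst 3.877.
Rounding up gives 7, 5, 4 = 16 seats, so the divisor must be adjusted.
With modified divisor 1300: modified quotas Oakdale 5.830, Rivermont 4.146, Pinehurst 3.478.
Rounding up: Oakdale 6, Rivermont 5, Pinehurst 4 (total 15).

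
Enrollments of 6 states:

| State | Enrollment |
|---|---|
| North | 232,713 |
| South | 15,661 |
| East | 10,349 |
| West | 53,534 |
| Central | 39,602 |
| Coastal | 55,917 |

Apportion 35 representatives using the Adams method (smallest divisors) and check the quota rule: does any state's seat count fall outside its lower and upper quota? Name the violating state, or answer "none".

North

Standard quotas: North 19.974, South 1.344, East 0.888, West 4.595, Central 3.399, Coastal 4.799.
Adams allocation: North 18, South 2, East 1, West 5, Central 4, Coastal 5.
North has quota 19.974 (lower 19, upper 20) but receives 18 — outside the quota interval.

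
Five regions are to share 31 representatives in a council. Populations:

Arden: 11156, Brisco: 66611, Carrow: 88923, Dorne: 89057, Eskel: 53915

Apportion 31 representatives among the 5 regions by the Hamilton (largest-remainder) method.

The standard divisor is 309662/31 ≈ 9989.097.
Standard quotas: Arden 1.1168, Brisco 6.6684, Carrow 8.9020, Dorne 8.9154, Eskel 5.3974.
Lower quotas: Arden 1, Brisco 6, Carrow 8, Dorne 8, Eskel 5 (sum 28, leaving 3 seats).
Remainders in descending order: Dorne 0.9154, Carrow 0.9020, Brisco 0.6684, Eskel 0.3974, Arden 0.1168.
Largest remainders: Dorne, Carrow, Brisco receive the extra seats.

Arden=1, Brisco=7, Carrow=9, Dorne=9, Eskel=5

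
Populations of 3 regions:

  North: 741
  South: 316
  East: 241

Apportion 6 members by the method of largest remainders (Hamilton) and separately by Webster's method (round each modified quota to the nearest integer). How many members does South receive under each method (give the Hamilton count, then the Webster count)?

Hamilton: North 3, South 2, East 1.
Webster: North 4, South 1, East 1.
South gets 2 under Hamilton and 1 under Webster.

2 and 1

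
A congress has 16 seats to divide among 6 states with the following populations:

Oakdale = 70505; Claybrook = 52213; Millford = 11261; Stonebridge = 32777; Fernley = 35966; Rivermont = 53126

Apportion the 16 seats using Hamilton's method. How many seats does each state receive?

Oakdale=5; Claybrook=3; Millford=1; Stonebridge=2; Fernley=2; Rivermont=3

Standard divisor: 255848 ÷ 16 ≈ 15990.5.
Standard quotas: Oakdale 4.4092, Claybrook 3.2653, Millford 0.7042, Stonebridge 2.0498, Fernley 2.2492, Rivermont 3.3223.
Lower quotas: Oakdale 4, Claybrook 3, Millford 0, Stonebridge 2, Fernley 2, Rivermont 3 (sum 14, leaving 2 seats).
Remainders in descending order: Millford 0.7042, Oakdale 0.4092, Rivermont 0.3223, Claybrook 0.2653, Fernley 0.2492, Stonebridge 0.0498.
The surplus seats go to Millford, Oakdale.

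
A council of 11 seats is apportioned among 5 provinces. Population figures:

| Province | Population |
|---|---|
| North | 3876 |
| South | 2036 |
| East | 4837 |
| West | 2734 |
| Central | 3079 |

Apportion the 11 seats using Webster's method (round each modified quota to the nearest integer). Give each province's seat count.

North: 3, South: 1, East: 3, West: 2, Central: 2

Standard divisor 16562/11 ≈ 1505.636; standard quotas: North 2.574, South 1.352, East 3.213, West 1.816, Central 2.045.
Rounding to the nearest integer gives North 3, South 1, East 3, West 2, Central 2 — total 11, matching the house size, so no adjustment is needed.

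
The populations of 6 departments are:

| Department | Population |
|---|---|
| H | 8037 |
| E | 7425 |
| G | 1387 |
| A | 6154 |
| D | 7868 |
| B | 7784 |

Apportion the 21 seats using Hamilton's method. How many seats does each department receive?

Standard divisor: 38655 ÷ 21 ≈ 1840.714.
Standard quotas: H 4.3662, E 4.0338, G 0.7535, A 3.3433, D 4.2744, B 4.2288.
Lower quotas: H 4, E 4, G 0, A 3, D 4, B 4 (sum 19, leaving 2 seats).
Remainders in descending order: G 0.7535, H 0.3662, A 0.3433, D 0.2744, B 0.2288, E 0.0338.
Largest remainders: G, H receive the extra seats.

H 5, E 4, G 1, A 3, D 4, B 4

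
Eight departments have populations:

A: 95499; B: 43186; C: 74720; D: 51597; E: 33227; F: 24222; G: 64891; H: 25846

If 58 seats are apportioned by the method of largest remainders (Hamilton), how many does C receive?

Total 413188; standard divisor 413188/58 ≈ 7123.931.
Standard quotas: A 13.4054, B 6.0621, C 10.4886, D 7.2428, E 4.6641, F 3.4001, G 9.1089, H 3.6281.
Lower quotas: A 13, B 6, C 10, D 7, E 4, F 3, G 9, H 3 (sum 55, leaving 3 seats).
Remainders in descending order: E 0.6641, H 0.6281, C 0.4886, A 0.4054, F 0.4001, D 0.2428, G 0.1089, B 0.0621.
Largest remainders: E, H, C receive the extra seats.
C receives 11.

11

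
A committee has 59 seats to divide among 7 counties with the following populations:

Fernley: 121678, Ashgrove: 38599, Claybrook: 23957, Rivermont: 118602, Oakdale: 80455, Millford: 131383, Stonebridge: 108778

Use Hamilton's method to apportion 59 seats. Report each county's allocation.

Fernley 12, Ashgrove 4, Claybrook 2, Rivermont 11, Oakdale 8, Millford 12, Stonebridge 10

Standard divisor: 623452 ÷ 59 ≈ 10566.983.
Standard quotas: Fernley 11.5149, Ashgrove 3.6528, Claybrook 2.2672, Rivermont 11.2238, Oakdale 7.6138, Millford 12.4334, Stonebridge 10.2941.
Lower quotas: Fernley 11, Ashgrove 3, Claybrook 2, Rivermont 11, Oakdale 7, Millford 12, Stonebridge 10 (sum 56, leaving 3 seats).
Remainders in descending order: Ashgrove 0.6528, Oakdale 0.6138, Fernley 0.5149, Millford 0.4334, Stonebridge 0.2941, Claybrook 0.2672, Rivermont 0.2238.
Largest remainders: Ashgrove, Oakdale, Fernley receive the extra seats.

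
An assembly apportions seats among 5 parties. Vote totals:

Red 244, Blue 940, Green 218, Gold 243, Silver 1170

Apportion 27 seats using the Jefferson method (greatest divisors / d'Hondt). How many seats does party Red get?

Standard divisor 2815/27 ≈ 104.259; standard quotas: Red 2.340, Blue 9.016, Green 2.091, Gold 2.331, Silver 11.222.
Rounding down gives 2, 9, 2, 2, 11 = 26 seats, so the divisor must be adjusted.
With modified divisor 96: modified quotas Red 2.542, Blue 9.792, Green 2.271, Gold 2.531, Silver 12.188.
Rounding down: Red 2, Blue 9, Green 2, Gold 2, Silver 12 (total 27).
Red receives 2.

2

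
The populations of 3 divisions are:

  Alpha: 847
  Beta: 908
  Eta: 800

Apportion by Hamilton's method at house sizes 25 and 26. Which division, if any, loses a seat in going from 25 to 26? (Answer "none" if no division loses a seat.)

none

At 25 seats: Alpha 8, Beta 9, Eta 8.
At 26 seats: Alpha 9, Beta 9, Eta 8.
No division's allocation decreased.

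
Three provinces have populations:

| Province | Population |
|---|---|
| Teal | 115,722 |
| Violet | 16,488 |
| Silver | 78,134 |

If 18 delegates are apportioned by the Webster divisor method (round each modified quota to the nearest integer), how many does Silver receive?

7

Standard divisor 210344/18 ≈ 11685.778; standard quotas: Teal 9.903, Violet 1.411, Silver 6.686.
Rounding to the nearest integer gives Teal 10, Violet 1, Silver 7 — total 18, matching the house size, so no adjustment is needed.
Silver receives 7.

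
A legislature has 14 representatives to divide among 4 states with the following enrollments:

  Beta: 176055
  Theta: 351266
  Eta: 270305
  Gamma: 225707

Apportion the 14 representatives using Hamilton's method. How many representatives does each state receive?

Beta 2; Theta 5; Eta 4; Gamma 3

The standard divisor is 1023333/14 ≈ 73095.214.
Standard quotas: Beta 2.4086, Theta 4.8056, Eta 3.6980, Gamma 3.0878.
Lower quotas: Beta 2, Theta 4, Eta 3, Gamma 3 (sum 12, leaving 2 seats).
Remainders in descending order: Theta 0.8056, Eta 0.6980, Beta 0.4086, Gamma 0.0878.
The surplus seats go to Theta, Eta.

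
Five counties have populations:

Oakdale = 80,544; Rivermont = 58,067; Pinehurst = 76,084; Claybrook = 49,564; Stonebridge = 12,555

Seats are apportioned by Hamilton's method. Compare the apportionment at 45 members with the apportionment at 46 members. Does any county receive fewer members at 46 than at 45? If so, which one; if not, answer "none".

none

At 45 seats: Oakdale 13, Rivermont 10, Pinehurst 12, Claybrook 8, Stonebridge 2.
At 46 seats: Oakdale 13, Rivermont 10, Pinehurst 13, Claybrook 8, Stonebridge 2.
No county's allocation decreased.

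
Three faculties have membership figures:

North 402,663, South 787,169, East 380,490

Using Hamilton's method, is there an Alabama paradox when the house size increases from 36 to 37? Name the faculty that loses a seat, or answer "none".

none

At 36 seats: North 9, South 18, East 9.
At 37 seats: North 9, South 19, East 9.
No faculty's allocation decreased.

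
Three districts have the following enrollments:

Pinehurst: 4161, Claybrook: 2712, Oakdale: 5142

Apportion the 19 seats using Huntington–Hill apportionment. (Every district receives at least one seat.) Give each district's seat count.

With divisor 624: modified quotas Pinehurst 6.668, Claybrook 4.346, Oakdale 8.240.
Geometric-mean thresholds: Pinehurst √(6·7)=6.481, Claybrook √(4·5)=4.472, Oakdale √(8·9)=8.485.
Each quota rounded against its threshold gives Pinehurst 7, Claybrook 4, Oakdale 8 (total 19).

Pinehurst=7, Claybrook=4, Oakdale=8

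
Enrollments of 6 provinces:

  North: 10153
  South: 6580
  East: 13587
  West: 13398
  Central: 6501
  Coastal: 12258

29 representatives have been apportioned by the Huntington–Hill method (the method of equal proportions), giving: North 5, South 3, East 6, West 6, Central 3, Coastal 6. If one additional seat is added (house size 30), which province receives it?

East

Priority for the next seat is population ÷ (√(s·(s+1))).
Priorities: North 1853.676, South 1899.482, East 2096.520, West 2067.356, Central 1876.677, Coastal 1891.450.
Highest priority: East.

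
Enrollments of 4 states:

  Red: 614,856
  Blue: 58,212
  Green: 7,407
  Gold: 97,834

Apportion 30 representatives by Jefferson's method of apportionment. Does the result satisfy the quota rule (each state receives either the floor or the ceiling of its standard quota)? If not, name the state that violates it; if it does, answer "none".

Red

Standard quotas: Red 23.700, Blue 2.244, Green 0.286, Gold 3.771.
Jefferson allocation: Red 25, Blue 2, Green 0, Gold 3.
Red has quota 23.700 (lower 23, upper 24) but receives 25 — outside the quota interval.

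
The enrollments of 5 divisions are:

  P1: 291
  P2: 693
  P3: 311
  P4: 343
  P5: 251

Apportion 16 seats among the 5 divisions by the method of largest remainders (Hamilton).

P1: 2, P2: 6, P3: 3, P4: 3, P5: 2

The standard divisor is 1889/16 ≈ 118.062.
Standard quotas: P1 2.465, P2 5.870, P3 2.634, P4 2.905, P5 2.126.
Lower quotas: P1 2, P2 5, P3 2, P4 2, P5 2 (sum 13, leaving 3 seats).
Remainders in descending order: P4 0.905, P2 0.870, P3 0.634, P1 0.465, P5 0.126.
The surplus seats go to P4, P2, P3.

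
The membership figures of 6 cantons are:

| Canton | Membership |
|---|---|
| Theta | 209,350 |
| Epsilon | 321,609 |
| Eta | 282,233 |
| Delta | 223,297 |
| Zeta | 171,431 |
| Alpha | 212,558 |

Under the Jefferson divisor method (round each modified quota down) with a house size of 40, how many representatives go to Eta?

8

Standard divisor 1420478/40 ≈ 35511.95; standard quotas: Theta 5.895, Epsilon 9.056, Eta 7.948, Delta 6.288, Zeta 4.827, Alpha 5.986.
Rounding down gives 5, 9, 7, 6, 4, 5 = 36 seats, so the divisor must be adjusted.
With modified divisor 33200: modified quotas Theta 6.306, Epsilon 9.687, Eta 8.501, Delta 6.726, Zeta 5.164, Alpha 6.402.
Rounding down: Theta 6, Epsilon 9, Eta 8, Delta 6, Zeta 5, Alpha 6 (total 40).
Eta receives 8.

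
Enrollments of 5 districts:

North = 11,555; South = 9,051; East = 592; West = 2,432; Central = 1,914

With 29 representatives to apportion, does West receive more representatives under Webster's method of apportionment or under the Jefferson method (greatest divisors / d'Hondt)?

Webster

Webster: North 13, South 10, East 1, West 3, Central 2.
Jefferson: North 14, South 11, East 0, West 2, Central 2.
West gets 3 under Webster and 2 under Jefferson.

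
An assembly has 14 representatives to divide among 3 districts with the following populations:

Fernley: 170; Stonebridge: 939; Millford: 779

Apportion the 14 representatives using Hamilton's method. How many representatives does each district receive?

Fernley 1, Stonebridge 7, Millford 6

Standard divisor: 1888 ÷ 14 ≈ 134.857.
Standard quotas: Fernley 1.261, Stonebridge 6.963, Millford 5.776.
Lower quotas: Fernley 1, Stonebridge 6, Millford 5 (sum 12, leaving 2 seats).
Remainders in descending order: Stonebridge 0.963, Millford 0.776, Fernley 0.261.
The surplus seats go to Stonebridge, Millford.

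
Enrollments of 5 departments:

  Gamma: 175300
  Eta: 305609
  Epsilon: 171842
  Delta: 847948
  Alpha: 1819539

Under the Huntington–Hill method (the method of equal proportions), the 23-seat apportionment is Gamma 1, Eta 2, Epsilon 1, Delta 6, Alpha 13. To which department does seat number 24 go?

Priority for the next seat is population ÷ (√(s·(s+1))).
Priorities: Gamma 123955.819, Eta 124764.352, Epsilon 121510.643, Delta 130841.217, Alpha 134873.204.
Highest priority: Alpha.

Alpha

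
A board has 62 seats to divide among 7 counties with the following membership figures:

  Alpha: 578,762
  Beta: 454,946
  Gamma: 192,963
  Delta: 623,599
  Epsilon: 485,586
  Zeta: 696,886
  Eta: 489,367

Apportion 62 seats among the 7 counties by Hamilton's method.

Standard divisor: 3522109 ÷ 62 ≈ 56808.21.
Standard quotas: Alpha 10.1880, Beta 8.0085, Gamma 3.3967, Delta 10.9773, Epsilon 8.5478, Zeta 12.2673, Eta 8.6144.
Lower quotas: Alpha 10, Beta 8, Gamma 3, Delta 10, Epsilon 8, Zeta 12, Eta 8 (sum 59, leaving 3 seats).
Remainders in descending order: Delta 0.9773, Eta 0.6144, Epsilon 0.5478, Gamma 0.3967, Zeta 0.2673, Alpha 0.1880, Beta 0.0085.
Largest remainders: Delta, Eta, Epsilon receive the extra seats.

Alpha=10, Beta=8, Gamma=3, Delta=11, Epsilon=9, Zeta=12, Eta=9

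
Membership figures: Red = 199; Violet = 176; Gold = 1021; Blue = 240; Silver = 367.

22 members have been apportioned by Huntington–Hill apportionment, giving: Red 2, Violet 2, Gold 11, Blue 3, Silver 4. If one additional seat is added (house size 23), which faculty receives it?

Gold

Priority for the next seat is population ÷ (√(s·(s+1))).
Priorities: Red 81.241, Violet 71.852, Gold 88.867, Blue 69.282, Silver 82.064.
Highest priority: Gold.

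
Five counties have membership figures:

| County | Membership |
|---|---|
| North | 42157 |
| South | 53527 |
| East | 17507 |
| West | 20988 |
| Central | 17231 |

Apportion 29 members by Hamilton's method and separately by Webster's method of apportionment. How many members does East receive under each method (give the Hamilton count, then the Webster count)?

Hamilton: North 8, South 10, East 4, West 4, Central 3.
Webster: North 8, South 11, East 3, West 4, Central 3.
East gets 4 under Hamilton and 3 under Webster.

4 and 3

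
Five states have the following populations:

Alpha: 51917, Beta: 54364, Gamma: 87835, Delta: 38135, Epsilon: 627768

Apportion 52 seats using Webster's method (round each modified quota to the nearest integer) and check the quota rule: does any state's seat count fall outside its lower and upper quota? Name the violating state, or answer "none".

Standard quotas: Alpha 3.139, Beta 3.287, Gamma 5.311, Delta 2.306, Epsilon 37.957.
Webster allocation: Alpha 3, Beta 3, Gamma 5, Delta 2, Epsilon 39.
Epsilon has quota 37.957 (lower 37, upper 38) but receives 39 — outside the quota interval.

Epsilon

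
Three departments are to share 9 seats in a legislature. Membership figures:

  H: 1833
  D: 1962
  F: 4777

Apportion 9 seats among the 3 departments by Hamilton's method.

H 2; D 2; F 5

The standard divisor is 8572/9 ≈ 952.444.
Standard quotas: H 1.925, D 2.060, F 5.016.
Lower quotas: H 1, D 2, F 5 (sum 8, leaving 1 seat).
Remainders in descending order: H 0.925, D 0.060, F 0.016.
The surplus seat goes to H.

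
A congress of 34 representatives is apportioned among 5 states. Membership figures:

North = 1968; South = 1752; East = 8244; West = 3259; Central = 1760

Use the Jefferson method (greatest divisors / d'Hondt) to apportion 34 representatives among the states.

Standard divisor 16983/34 ≈ 499.5; standard quotas: North 3.940, South 3.508, East 16.505, West 6.525, Central 3.524.
Rounding down gives 3, 3, 16, 6, 3 = 31 seats, so the divisor must be adjusted.
With modified divisor 460: modified quotas North 4.278, South 3.809, East 17.922, West 7.085, Central 3.826.
Rounding down: North 4, South 3, East 17, West 7, Central 3 (total 34).

North=4, South=3, East=17, West=7, Central=3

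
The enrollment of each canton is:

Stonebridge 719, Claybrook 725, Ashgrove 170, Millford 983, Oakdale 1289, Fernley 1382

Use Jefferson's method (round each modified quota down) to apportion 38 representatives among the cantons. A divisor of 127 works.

Stonebridge: 5, Claybrook: 5, Ashgrove: 1, Millford: 7, Oakdale: 10, Fernley: 10

With modified divisor 127: modified quotas Stonebridge 5.661, Claybrook 5.709, Ashgrove 1.339, Millford 7.740, Oakdale 10.150, Fernley 10.882.
Rounding down: Stonebridge 5, Claybrook 5, Ashgrove 1, Millford 7, Oakdale 10, Fernley 10 (total 38).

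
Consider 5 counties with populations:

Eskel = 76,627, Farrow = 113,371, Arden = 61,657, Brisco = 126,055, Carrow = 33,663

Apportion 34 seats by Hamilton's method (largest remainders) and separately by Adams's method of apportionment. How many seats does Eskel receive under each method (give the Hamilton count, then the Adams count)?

6 and 7

Hamilton: Eskel 6, Farrow 9, Arden 5, Brisco 11, Carrow 3.
Adams: Eskel 7, Farrow 9, Arden 5, Brisco 10, Carrow 3.
Eskel gets 6 under Hamilton and 7 under Adams.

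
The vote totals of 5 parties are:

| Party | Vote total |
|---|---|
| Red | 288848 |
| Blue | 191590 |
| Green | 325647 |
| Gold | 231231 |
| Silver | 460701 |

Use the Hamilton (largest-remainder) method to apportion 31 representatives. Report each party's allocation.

Total 1498017; standard divisor 1498017/31 ≈ 48323.129.
Standard quotas: Red 5.9774, Blue 3.9648, Green 6.7389, Gold 4.7851, Silver 9.5338.
Lower quotas: Red 5, Blue 3, Green 6, Gold 4, Silver 9 (sum 27, leaving 4 seats).
Remainders in descending order: Red 0.9774, Blue 0.9648, Gold 0.7851, Green 0.7389, Silver 0.5338.
The surplus seats go to Red, Blue, Gold, Green.

Red 6, Blue 4, Green 7, Gold 5, Silver 9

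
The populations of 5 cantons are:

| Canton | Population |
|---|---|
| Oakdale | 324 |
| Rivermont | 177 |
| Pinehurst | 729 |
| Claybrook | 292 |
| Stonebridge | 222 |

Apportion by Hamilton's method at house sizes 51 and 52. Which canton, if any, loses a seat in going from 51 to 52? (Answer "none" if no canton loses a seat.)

Stonebridge

At 51 seats: Oakdale 9, Rivermont 5, Pinehurst 21, Claybrook 9, Stonebridge 7.
At 52 seats: Oakdale 10, Rivermont 5, Pinehurst 22, Claybrook 9, Stonebridge 6.
Stonebridge drops from 7 to 6.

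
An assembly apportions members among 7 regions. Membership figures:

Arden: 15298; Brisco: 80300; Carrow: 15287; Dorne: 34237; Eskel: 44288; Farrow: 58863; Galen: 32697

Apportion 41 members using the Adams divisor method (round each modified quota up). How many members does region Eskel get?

6

Standard divisor 280970/41 ≈ 6852.927; standard quotas: Arden 2.232, Brisco 11.718, Carrow 2.231, Dorne 4.996, Eskel 6.463, Farrow 8.589, Galen 4.771.
Rounding up gives 3, 12, 3, 5, 7, 9, 5 = 44 seats, so the divisor must be adjusted.
With modified divisor 7500: modified quotas Arden 2.040, Brisco 10.707, Carrow 2.038, Dorne 4.565, Eskel 5.905, Farrow 7.848, Galen 4.360.
Rounding up: Arden 3, Brisco 11, Carrow 3, Dorne 5, Eskel 6, Farrow 8, Galen 5 (total 41).
Eskel receives 6.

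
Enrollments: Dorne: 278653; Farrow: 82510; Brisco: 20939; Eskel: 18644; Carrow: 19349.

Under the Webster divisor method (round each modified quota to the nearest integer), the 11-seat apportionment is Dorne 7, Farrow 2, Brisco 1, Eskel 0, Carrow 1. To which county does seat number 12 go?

Eskel

Priority for the next seat is population ÷ (current seats + 0.5).
Priorities: Dorne 37153.733, Farrow 33004.000, Brisco 13959.333, Eskel 37288.000, Carrow 12899.333.
Highest priority: Eskel.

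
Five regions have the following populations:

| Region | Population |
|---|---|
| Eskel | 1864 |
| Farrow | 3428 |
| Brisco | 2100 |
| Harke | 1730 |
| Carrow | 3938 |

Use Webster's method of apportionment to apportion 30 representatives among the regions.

Standard divisor 13060/30 ≈ 435.333; standard quotas: Eskel 4.282, Farrow 7.874, Brisco 4.824, Harke 3.974, Carrow 9.046.
Rounding to the nearest integer gives Eskel 4, Farrow 8, Brisco 5, Harke 4, Carrow 9 — total 30, matching the house size, so no adjustment is needed.

Eskel 4, Farrow 8, Brisco 5, Harke 4, Carrow 9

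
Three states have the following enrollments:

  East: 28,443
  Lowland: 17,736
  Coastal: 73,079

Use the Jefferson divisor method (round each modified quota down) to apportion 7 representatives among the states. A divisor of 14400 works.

With modified divisor 14400: modified quotas East 1.975, Lowland 1.232, Coastal 5.075.
Rounding down: East 1, Lowland 1, Coastal 5 (total 7).

East=1; Lowland=1; Coastal=5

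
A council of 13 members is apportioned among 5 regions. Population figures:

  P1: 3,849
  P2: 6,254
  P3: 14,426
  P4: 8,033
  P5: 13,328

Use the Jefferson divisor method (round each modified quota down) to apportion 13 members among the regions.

P1 1, P2 2, P3 4, P4 2, P5 4

Standard divisor 45890/13 ≈ 3530; standard quotas: P1 1.090, P2 1.772, P3 4.087, P4 2.276, P5 3.776.
Rounding down gives 1, 1, 4, 2, 3 = 11 seats, so the divisor must be adjusted.
With modified divisor 3000: modified quotas P1 1.283, P2 2.085, P3 4.809, P4 2.678, P5 4.443.
Rounding down: P1 1, P2 2, P3 4, P4 2, P5 4 (total 13).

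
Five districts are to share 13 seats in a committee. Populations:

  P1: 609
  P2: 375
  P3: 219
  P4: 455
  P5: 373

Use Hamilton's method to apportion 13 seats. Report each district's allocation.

The standard divisor is 2031/13 ≈ 156.231.
Standard quotas: P1 3.898, P2 2.400, P3 1.402, P4 2.912, P5 2.387.
Lower quotas: P1 3, P2 2, P3 1, P4 2, P5 2 (sum 10, leaving 3 seats).
Remainders in descending order: P4 0.912, P1 0.898, P3 0.402, P2 0.400, P5 0.387.
The surplus seats go to P4, P1, P3.

P1 4; P2 2; P3 2; P4 3; P5 2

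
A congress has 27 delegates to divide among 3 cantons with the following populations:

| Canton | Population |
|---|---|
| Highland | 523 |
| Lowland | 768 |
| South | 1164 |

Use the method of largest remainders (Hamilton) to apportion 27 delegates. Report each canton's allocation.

The standard divisor is 2455/27 ≈ 90.926.
Standard quotas: Highland 5.752, Lowland 8.446, South 12.802.
Lower quotas: Highland 5, Lowland 8, South 12 (sum 25, leaving 2 seats).
Remainders in descending order: South 0.802, Highland 0.752, Lowland 0.446.
Largest remainders: South, Highland receive the extra seats.

Highland: 6; Lowland: 8; South: 13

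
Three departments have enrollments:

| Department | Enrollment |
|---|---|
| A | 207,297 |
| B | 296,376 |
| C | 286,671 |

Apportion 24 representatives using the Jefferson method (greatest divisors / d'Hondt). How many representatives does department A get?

6

Standard divisor 790344/24 ≈ 32931; standard quotas: A 6.295, B 9.000, C 8.705.
Rounding down gives 6, 8, 8 = 22 seats, so the divisor must be adjusted.
With modified divisor 30700: modified quotas A 6.752, B 9.654, C 9.338.
Rounding down: A 6, B 9, C 9 (total 24).
A receives 6.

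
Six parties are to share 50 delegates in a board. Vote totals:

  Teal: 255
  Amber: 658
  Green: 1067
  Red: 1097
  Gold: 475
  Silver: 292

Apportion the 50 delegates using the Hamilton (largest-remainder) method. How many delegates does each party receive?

The standard divisor is 3844/50 ≈ 76.88.
Standard quotas: Teal 3.317, Amber 8.559, Green 13.879, Red 14.269, Gold 6.178, Silver 3.798.
Lower quotas: Teal 3, Amber 8, Green 13, Red 14, Gold 6, Silver 3 (sum 47, leaving 3 seats).
Remainders in descending order: Green 0.879, Silver 0.798, Amber 0.559, Teal 0.317, Red 0.269, Gold 0.178.
Largest remainders: Green, Silver, Amber receive the extra seats.

Teal 3, Amber 9, Green 14, Red 14, Gold 6, Silver 4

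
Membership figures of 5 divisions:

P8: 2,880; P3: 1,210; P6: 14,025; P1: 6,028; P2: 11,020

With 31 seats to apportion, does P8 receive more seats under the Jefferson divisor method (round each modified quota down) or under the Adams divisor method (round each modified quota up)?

Jefferson: P8 2, P3 1, P6 13, P1 5, P2 10.
Adams: P8 3, P3 1, P6 12, P1 5, P2 10.
P8 gets 2 under Jefferson and 3 under Adams.

Adams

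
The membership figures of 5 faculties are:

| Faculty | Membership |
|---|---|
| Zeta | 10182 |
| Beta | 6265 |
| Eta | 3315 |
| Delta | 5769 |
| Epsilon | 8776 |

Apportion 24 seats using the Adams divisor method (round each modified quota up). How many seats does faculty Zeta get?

7

Standard divisor 34307/24 ≈ 1429.458; standard quotas: Zeta 7.123, Beta 4.383, Eta 2.319, Delta 4.036, Epsilon 6.139.
Rounding up gives 8, 5, 3, 5, 7 = 28 seats, so the divisor must be adjusted.
With modified divisor 1600: modified quotas Zeta 6.364, Beta 3.916, Eta 2.072, Delta 3.606, Epsilon 5.485.
Rounding up: Zeta 7, Beta 4, Eta 3, Delta 4, Epsilon 6 (total 24).
Zeta receives 7.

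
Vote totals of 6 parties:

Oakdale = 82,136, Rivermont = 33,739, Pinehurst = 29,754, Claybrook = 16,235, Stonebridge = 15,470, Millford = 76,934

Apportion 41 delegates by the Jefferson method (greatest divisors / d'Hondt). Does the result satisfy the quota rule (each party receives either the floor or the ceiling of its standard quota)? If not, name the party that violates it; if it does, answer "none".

none

Standard quotas: Oakdale 13.244, Rivermont 5.440, Pinehurst 4.798, Claybrook 2.618, Stonebridge 2.494, Millford 12.405.
Jefferson allocation: Oakdale 14, Rivermont 5, Pinehurst 5, Claybrook 2, Stonebridge 2, Millford 13.
Every allocation lies between the lower and upper quota.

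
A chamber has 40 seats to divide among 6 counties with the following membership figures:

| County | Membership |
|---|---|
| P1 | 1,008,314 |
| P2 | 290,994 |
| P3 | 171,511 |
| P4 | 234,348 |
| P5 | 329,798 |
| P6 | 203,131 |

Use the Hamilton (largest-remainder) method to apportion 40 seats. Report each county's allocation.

Total 2238096; standard divisor 2238096/40 ≈ 55952.4.
Standard quotas: P1 18.0209, P2 5.2007, P3 3.0653, P4 4.1883, P5 5.8943, P6 3.6304.
Lower quotas: P1 18, P2 5, P3 3, P4 4, P5 5, P6 3 (sum 38, leaving 2 seats).
Remainders in descending order: P5 0.8943, P6 0.6304, P2 0.2007, P4 0.1883, P3 0.0653, P1 0.0209.
Largest remainders: P5, P6 receive the extra seats.

P1 18, P2 5, P3 3, P4 4, P5 6, P6 4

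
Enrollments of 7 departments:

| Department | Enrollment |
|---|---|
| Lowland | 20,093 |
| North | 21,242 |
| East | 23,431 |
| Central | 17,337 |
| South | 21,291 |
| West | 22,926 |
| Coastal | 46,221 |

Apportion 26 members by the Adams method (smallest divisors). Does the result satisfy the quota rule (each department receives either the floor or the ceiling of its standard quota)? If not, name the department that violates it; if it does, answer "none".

Standard quotas: Lowland 3.028, North 3.201, East 3.531, Central 2.612, South 3.208, West 3.455, Coastal 6.965.
Adams allocation: Lowland 3, North 3, East 4, Central 3, South 3, West 3, Coastal 7.
Every allocation lies between the lower and upper quota.

none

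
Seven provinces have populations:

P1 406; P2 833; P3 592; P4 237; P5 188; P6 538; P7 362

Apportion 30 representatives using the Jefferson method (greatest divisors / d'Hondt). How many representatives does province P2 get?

Standard divisor 3156/30 ≈ 105.2; standard quotas: P1 3.859, P2 7.918, P3 5.627, P4 2.253, P5 1.787, P6 5.114, P7 3.441.
Rounding down gives 3, 7, 5, 2, 1, 5, 3 = 26 seats, so the divisor must be adjusted.
With modified divisor 93: modified quotas P1 4.366, P2 8.957, P3 6.366, P4 2.548, P5 2.022, P6 5.785, P7 3.892.
Rounding down: P1 4, P2 8, P3 6, P4 2, P5 2, P6 5, P7 3 (total 30).
P2 receives 8.

8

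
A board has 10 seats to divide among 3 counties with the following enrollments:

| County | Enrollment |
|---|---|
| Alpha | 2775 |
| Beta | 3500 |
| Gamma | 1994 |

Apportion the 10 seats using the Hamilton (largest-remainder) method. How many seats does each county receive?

Alpha 3; Beta 4; Gamma 3

The standard divisor is 8269/10 ≈ 826.9.
Standard quotas: Alpha 3.356, Beta 4.233, Gamma 2.411.
Lower quotas: Alpha 3, Beta 4, Gamma 2 (sum 9, leaving 1 seat).
Remainders in descending order: Gamma 0.411, Alpha 0.356, Beta 0.233.
The surplus seat goes to Gamma.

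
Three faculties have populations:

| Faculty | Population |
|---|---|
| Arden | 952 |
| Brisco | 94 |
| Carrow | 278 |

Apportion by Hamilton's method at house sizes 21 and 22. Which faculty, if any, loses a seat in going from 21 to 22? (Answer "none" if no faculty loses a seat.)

Brisco

At 21 seats: Arden 15, Brisco 2, Carrow 4.
At 22 seats: Arden 16, Brisco 1, Carrow 5.
Brisco drops from 2 to 1.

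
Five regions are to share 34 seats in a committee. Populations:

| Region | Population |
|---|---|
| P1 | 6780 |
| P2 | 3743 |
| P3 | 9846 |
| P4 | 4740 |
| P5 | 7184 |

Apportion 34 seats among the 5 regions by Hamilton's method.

The standard divisor is 32293/34 ≈ 949.794.
Standard quotas: P1 7.1384, P2 3.9409, P3 10.3665, P4 4.9906, P5 7.5637.
Lower quotas: P1 7, P2 3, P3 10, P4 4, P5 7 (sum 31, leaving 3 seats).
Remainders in descending order: P4 0.9906, P2 0.9409, P5 0.5637, P3 0.3665, P1 0.1384.
The surplus seats go to P4, P2, P5.

P1 7; P2 4; P3 10; P4 5; P5 8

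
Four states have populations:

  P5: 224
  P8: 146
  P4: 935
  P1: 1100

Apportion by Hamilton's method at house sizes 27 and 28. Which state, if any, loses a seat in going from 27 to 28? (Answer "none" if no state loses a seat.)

P5

At 27 seats: P5 3, P8 2, P4 10, P1 12.
At 28 seats: P5 2, P8 2, P4 11, P1 13.
P5 drops from 3 to 2.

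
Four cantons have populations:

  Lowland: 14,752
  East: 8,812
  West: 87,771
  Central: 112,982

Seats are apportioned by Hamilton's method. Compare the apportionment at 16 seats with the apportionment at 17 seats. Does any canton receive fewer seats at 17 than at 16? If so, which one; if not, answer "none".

none

At 16 seats: Lowland 1, East 1, West 6, Central 8.
At 17 seats: Lowland 1, East 1, West 7, Central 8.
No canton's allocation decreased.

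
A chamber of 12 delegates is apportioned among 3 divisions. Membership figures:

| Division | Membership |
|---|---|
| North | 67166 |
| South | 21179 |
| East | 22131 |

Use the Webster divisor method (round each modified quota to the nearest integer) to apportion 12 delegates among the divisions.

Standard divisor 110476/12 ≈ 9206.333; standard quotas: North 7.296, South 2.300, East 2.404.
Rounding to the nearest integer gives 7, 2, 2 = 11 seats, so the divisor must be adjusted.
With modified divisor 8924.55: modified quotas North 7.526, South 2.373, East 2.480.
Rounding to the nearest integer: North 8, South 2, East 2 (total 12).

North 8, South 2, East 2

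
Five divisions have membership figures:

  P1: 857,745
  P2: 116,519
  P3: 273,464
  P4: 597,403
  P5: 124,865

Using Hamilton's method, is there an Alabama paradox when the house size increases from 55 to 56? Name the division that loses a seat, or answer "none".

none

At 55 seats: P1 24, P2 3, P3 8, P4 17, P5 3.
At 56 seats: P1 24, P2 3, P3 8, P4 17, P5 4.
No division's allocation decreased.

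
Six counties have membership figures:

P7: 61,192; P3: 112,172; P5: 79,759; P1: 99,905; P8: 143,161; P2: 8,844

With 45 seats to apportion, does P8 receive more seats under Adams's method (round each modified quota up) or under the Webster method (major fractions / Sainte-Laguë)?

Adams: P7 6, P3 10, P5 7, P1 9, P8 12, P2 1.
Webster: P7 5, P3 10, P5 7, P1 9, P8 13, P2 1.
P8 gets 12 under Adams and 13 under Webster.

Webster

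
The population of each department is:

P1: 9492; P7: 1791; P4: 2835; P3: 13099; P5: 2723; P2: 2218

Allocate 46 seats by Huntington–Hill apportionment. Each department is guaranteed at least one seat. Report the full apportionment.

With divisor 706: modified quotas P1 13.445, P7 2.537, P4 4.016, P3 18.554, P5 3.857, P2 3.142.
Geometric-mean thresholds: P1 √(13·14)=13.491, P7 √(2·3)=2.449, P4 √(4·5)=4.472, P3 √(18·19)=18.493, P5 √(3·4)=3.464, P2 √(3·4)=3.464.
Each quota rounded against its threshold gives P1 13, P7 3, P4 4, P3 19, P5 4, P2 3 (total 46).

P1 13; P7 3; P4 4; P3 19; P5 4; P2 3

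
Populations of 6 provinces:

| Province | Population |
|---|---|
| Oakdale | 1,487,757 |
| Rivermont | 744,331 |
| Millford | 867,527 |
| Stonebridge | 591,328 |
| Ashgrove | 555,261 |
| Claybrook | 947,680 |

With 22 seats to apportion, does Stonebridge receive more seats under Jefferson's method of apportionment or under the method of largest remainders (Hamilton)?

Jefferson: Oakdale 7, Rivermont 3, Millford 4, Stonebridge 2, Ashgrove 2, Claybrook 4.
Hamilton: Oakdale 6, Rivermont 3, Millford 4, Stonebridge 3, Ashgrove 2, Claybrook 4.
Stonebridge gets 2 under Jefferson and 3 under Hamilton.

Hamilton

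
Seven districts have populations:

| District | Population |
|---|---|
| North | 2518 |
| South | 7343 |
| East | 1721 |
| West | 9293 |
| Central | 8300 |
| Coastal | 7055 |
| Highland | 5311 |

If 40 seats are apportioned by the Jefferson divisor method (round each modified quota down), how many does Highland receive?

Standard divisor 41541/40 ≈ 1038.525; standard quotas: North 2.425, South 7.071, East 1.657, West 8.948, Central 7.992, Coastal 6.793, Highland 5.114.
Rounding down gives 2, 7, 1, 8, 7, 6, 5 = 36 seats, so the divisor must be adjusted.
With modified divisor 926: modified quotas North 2.719, South 7.930, East 1.859, West 10.036, Central 8.963, Coastal 7.619, Highland 5.735.
Rounding down: North 2, South 7, East 1, West 10, Central 8, Coastal 7, Highland 5 (total 40).
Highland receives 5.

5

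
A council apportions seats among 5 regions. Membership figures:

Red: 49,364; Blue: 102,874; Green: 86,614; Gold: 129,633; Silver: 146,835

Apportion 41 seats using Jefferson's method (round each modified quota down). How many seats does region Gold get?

Standard divisor 515320/41 ≈ 12568.78; standard quotas: Red 3.928, Blue 8.185, Green 6.891, Gold 10.314, Silver 11.683.
Rounding down gives 3, 8, 6, 10, 11 = 38 seats, so the divisor must be adjusted.
With modified divisor 12000: modified quotas Red 4.114, Blue 8.573, Green 7.218, Gold 10.803, Silver 12.236.
Rounding down: Red 4, Blue 8, Green 7, Gold 10, Silver 12 (total 41).
Gold receives 10.

10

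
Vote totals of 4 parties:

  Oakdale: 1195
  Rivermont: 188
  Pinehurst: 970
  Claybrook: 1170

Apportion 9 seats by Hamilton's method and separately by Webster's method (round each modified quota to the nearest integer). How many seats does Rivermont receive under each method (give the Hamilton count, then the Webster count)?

Hamilton: Oakdale 3, Rivermont 1, Pinehurst 2, Claybrook 3.
Webster: Oakdale 3, Rivermont 0, Pinehurst 3, Claybrook 3.
Rivermont gets 1 under Hamilton and 0 under Webster.

1 and 0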